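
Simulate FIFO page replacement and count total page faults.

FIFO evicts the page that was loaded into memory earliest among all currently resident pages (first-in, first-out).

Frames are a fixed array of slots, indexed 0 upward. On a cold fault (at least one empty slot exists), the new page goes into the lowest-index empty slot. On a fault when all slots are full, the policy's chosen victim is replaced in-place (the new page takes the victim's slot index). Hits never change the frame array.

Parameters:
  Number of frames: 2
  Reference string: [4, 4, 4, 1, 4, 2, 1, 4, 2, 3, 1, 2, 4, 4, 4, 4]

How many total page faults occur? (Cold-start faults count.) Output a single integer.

Step 0: ref 4 → FAULT, frames=[4,-]
Step 1: ref 4 → HIT, frames=[4,-]
Step 2: ref 4 → HIT, frames=[4,-]
Step 3: ref 1 → FAULT, frames=[4,1]
Step 4: ref 4 → HIT, frames=[4,1]
Step 5: ref 2 → FAULT (evict 4), frames=[2,1]
Step 6: ref 1 → HIT, frames=[2,1]
Step 7: ref 4 → FAULT (evict 1), frames=[2,4]
Step 8: ref 2 → HIT, frames=[2,4]
Step 9: ref 3 → FAULT (evict 2), frames=[3,4]
Step 10: ref 1 → FAULT (evict 4), frames=[3,1]
Step 11: ref 2 → FAULT (evict 3), frames=[2,1]
Step 12: ref 4 → FAULT (evict 1), frames=[2,4]
Step 13: ref 4 → HIT, frames=[2,4]
Step 14: ref 4 → HIT, frames=[2,4]
Step 15: ref 4 → HIT, frames=[2,4]
Total faults: 8

Answer: 8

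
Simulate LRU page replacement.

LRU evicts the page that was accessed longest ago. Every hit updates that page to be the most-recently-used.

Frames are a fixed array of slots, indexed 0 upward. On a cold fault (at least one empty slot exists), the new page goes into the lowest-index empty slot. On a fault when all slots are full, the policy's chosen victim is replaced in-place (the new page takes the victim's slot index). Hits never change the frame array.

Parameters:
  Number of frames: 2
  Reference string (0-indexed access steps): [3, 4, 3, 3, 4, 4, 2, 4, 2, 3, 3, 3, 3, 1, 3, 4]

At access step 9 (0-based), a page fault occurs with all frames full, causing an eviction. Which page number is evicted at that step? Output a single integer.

Answer: 4

Derivation:
Step 0: ref 3 -> FAULT, frames=[3,-]
Step 1: ref 4 -> FAULT, frames=[3,4]
Step 2: ref 3 -> HIT, frames=[3,4]
Step 3: ref 3 -> HIT, frames=[3,4]
Step 4: ref 4 -> HIT, frames=[3,4]
Step 5: ref 4 -> HIT, frames=[3,4]
Step 6: ref 2 -> FAULT, evict 3, frames=[2,4]
Step 7: ref 4 -> HIT, frames=[2,4]
Step 8: ref 2 -> HIT, frames=[2,4]
Step 9: ref 3 -> FAULT, evict 4, frames=[2,3]
At step 9: evicted page 4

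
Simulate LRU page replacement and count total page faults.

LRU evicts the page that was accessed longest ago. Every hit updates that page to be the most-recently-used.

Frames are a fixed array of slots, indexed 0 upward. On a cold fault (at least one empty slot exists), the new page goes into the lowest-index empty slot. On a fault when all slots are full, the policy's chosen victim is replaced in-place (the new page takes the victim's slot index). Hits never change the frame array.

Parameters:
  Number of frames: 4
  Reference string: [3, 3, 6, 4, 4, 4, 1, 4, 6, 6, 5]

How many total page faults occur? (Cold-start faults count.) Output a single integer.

Step 0: ref 3 → FAULT, frames=[3,-,-,-]
Step 1: ref 3 → HIT, frames=[3,-,-,-]
Step 2: ref 6 → FAULT, frames=[3,6,-,-]
Step 3: ref 4 → FAULT, frames=[3,6,4,-]
Step 4: ref 4 → HIT, frames=[3,6,4,-]
Step 5: ref 4 → HIT, frames=[3,6,4,-]
Step 6: ref 1 → FAULT, frames=[3,6,4,1]
Step 7: ref 4 → HIT, frames=[3,6,4,1]
Step 8: ref 6 → HIT, frames=[3,6,4,1]
Step 9: ref 6 → HIT, frames=[3,6,4,1]
Step 10: ref 5 → FAULT (evict 3), frames=[5,6,4,1]
Total faults: 5

Answer: 5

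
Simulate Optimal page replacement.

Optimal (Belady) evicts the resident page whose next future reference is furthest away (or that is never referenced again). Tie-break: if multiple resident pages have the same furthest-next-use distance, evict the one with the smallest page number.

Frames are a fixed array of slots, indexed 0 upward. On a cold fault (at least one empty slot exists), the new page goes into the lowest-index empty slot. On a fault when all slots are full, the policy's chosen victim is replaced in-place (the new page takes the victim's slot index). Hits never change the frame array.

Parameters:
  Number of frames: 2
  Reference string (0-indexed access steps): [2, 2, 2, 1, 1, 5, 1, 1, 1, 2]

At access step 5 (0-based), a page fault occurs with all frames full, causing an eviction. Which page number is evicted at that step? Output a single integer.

Step 0: ref 2 -> FAULT, frames=[2,-]
Step 1: ref 2 -> HIT, frames=[2,-]
Step 2: ref 2 -> HIT, frames=[2,-]
Step 3: ref 1 -> FAULT, frames=[2,1]
Step 4: ref 1 -> HIT, frames=[2,1]
Step 5: ref 5 -> FAULT, evict 2, frames=[5,1]
At step 5: evicted page 2

Answer: 2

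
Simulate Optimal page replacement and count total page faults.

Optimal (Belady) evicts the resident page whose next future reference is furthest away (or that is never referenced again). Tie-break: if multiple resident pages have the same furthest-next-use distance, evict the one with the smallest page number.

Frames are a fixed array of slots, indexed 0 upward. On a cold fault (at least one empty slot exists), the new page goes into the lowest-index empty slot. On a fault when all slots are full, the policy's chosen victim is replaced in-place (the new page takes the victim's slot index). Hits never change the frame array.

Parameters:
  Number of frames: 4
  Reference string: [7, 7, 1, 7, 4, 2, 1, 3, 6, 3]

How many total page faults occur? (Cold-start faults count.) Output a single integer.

Answer: 6

Derivation:
Step 0: ref 7 → FAULT, frames=[7,-,-,-]
Step 1: ref 7 → HIT, frames=[7,-,-,-]
Step 2: ref 1 → FAULT, frames=[7,1,-,-]
Step 3: ref 7 → HIT, frames=[7,1,-,-]
Step 4: ref 4 → FAULT, frames=[7,1,4,-]
Step 5: ref 2 → FAULT, frames=[7,1,4,2]
Step 6: ref 1 → HIT, frames=[7,1,4,2]
Step 7: ref 3 → FAULT (evict 1), frames=[7,3,4,2]
Step 8: ref 6 → FAULT (evict 2), frames=[7,3,4,6]
Step 9: ref 3 → HIT, frames=[7,3,4,6]
Total faults: 6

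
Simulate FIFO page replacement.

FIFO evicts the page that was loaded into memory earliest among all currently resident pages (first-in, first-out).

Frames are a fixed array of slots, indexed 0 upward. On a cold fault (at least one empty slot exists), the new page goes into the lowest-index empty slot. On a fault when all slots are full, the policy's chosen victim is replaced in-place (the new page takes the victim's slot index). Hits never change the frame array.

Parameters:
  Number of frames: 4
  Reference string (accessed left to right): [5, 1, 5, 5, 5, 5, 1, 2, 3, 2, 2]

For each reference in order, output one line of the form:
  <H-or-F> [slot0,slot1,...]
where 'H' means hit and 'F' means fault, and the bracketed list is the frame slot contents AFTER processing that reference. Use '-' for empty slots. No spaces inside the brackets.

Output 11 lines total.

F [5,-,-,-]
F [5,1,-,-]
H [5,1,-,-]
H [5,1,-,-]
H [5,1,-,-]
H [5,1,-,-]
H [5,1,-,-]
F [5,1,2,-]
F [5,1,2,3]
H [5,1,2,3]
H [5,1,2,3]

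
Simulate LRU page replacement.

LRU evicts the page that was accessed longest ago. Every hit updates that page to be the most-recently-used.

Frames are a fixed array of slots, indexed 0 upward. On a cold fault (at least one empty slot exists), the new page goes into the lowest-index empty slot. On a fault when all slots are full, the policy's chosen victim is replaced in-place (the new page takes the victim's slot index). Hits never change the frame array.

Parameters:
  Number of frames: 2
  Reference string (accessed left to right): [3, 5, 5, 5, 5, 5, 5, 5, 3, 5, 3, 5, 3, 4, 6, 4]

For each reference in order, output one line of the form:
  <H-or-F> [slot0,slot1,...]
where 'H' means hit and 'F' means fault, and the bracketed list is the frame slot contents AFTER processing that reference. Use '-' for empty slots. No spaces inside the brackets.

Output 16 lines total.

F [3,-]
F [3,5]
H [3,5]
H [3,5]
H [3,5]
H [3,5]
H [3,5]
H [3,5]
H [3,5]
H [3,5]
H [3,5]
H [3,5]
H [3,5]
F [3,4]
F [6,4]
H [6,4]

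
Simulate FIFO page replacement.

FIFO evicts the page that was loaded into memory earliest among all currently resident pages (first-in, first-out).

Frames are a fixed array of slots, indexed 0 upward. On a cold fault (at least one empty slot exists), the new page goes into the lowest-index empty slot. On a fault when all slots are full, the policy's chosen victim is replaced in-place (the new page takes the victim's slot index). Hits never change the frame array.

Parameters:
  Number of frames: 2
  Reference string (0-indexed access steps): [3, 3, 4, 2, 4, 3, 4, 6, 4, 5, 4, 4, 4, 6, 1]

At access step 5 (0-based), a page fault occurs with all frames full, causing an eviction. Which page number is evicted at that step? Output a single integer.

Answer: 4

Derivation:
Step 0: ref 3 -> FAULT, frames=[3,-]
Step 1: ref 3 -> HIT, frames=[3,-]
Step 2: ref 4 -> FAULT, frames=[3,4]
Step 3: ref 2 -> FAULT, evict 3, frames=[2,4]
Step 4: ref 4 -> HIT, frames=[2,4]
Step 5: ref 3 -> FAULT, evict 4, frames=[2,3]
At step 5: evicted page 4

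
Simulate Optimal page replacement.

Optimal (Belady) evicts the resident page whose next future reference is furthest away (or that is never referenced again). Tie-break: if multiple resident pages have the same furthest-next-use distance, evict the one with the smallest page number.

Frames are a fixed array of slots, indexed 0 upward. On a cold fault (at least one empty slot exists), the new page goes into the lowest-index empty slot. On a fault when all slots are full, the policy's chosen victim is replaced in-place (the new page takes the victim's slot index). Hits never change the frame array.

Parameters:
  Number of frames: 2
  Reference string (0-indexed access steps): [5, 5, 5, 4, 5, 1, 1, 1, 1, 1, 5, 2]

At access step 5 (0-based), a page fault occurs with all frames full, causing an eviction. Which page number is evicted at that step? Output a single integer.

Step 0: ref 5 -> FAULT, frames=[5,-]
Step 1: ref 5 -> HIT, frames=[5,-]
Step 2: ref 5 -> HIT, frames=[5,-]
Step 3: ref 4 -> FAULT, frames=[5,4]
Step 4: ref 5 -> HIT, frames=[5,4]
Step 5: ref 1 -> FAULT, evict 4, frames=[5,1]
At step 5: evicted page 4

Answer: 4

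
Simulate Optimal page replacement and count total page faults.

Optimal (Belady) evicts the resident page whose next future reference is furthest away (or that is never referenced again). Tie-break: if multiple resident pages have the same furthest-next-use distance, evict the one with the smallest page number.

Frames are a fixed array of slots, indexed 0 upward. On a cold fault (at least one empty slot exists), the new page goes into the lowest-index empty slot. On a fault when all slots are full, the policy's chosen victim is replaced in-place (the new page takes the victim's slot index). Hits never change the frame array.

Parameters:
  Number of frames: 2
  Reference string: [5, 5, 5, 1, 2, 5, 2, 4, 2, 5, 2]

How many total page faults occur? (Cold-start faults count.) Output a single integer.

Step 0: ref 5 → FAULT, frames=[5,-]
Step 1: ref 5 → HIT, frames=[5,-]
Step 2: ref 5 → HIT, frames=[5,-]
Step 3: ref 1 → FAULT, frames=[5,1]
Step 4: ref 2 → FAULT (evict 1), frames=[5,2]
Step 5: ref 5 → HIT, frames=[5,2]
Step 6: ref 2 → HIT, frames=[5,2]
Step 7: ref 4 → FAULT (evict 5), frames=[4,2]
Step 8: ref 2 → HIT, frames=[4,2]
Step 9: ref 5 → FAULT (evict 4), frames=[5,2]
Step 10: ref 2 → HIT, frames=[5,2]
Total faults: 5

Answer: 5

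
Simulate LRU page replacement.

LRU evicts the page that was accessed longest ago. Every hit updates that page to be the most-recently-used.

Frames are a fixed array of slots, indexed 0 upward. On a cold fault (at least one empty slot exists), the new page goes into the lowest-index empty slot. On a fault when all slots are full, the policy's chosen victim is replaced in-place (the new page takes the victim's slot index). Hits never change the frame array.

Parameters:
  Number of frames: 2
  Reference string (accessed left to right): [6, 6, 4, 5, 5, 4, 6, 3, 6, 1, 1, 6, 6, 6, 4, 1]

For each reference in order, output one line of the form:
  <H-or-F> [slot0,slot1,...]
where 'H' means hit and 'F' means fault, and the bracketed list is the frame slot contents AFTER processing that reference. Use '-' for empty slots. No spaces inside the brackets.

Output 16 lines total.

F [6,-]
H [6,-]
F [6,4]
F [5,4]
H [5,4]
H [5,4]
F [6,4]
F [6,3]
H [6,3]
F [6,1]
H [6,1]
H [6,1]
H [6,1]
H [6,1]
F [6,4]
F [1,4]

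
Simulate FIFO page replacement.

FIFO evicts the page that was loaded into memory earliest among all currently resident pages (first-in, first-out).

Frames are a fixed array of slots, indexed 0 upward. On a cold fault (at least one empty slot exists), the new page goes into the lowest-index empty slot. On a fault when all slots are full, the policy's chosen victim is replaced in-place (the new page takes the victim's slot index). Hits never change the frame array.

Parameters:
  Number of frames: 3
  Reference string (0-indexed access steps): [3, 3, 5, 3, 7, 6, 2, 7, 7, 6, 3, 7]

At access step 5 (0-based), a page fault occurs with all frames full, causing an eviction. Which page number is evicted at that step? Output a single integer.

Answer: 3

Derivation:
Step 0: ref 3 -> FAULT, frames=[3,-,-]
Step 1: ref 3 -> HIT, frames=[3,-,-]
Step 2: ref 5 -> FAULT, frames=[3,5,-]
Step 3: ref 3 -> HIT, frames=[3,5,-]
Step 4: ref 7 -> FAULT, frames=[3,5,7]
Step 5: ref 6 -> FAULT, evict 3, frames=[6,5,7]
At step 5: evicted page 3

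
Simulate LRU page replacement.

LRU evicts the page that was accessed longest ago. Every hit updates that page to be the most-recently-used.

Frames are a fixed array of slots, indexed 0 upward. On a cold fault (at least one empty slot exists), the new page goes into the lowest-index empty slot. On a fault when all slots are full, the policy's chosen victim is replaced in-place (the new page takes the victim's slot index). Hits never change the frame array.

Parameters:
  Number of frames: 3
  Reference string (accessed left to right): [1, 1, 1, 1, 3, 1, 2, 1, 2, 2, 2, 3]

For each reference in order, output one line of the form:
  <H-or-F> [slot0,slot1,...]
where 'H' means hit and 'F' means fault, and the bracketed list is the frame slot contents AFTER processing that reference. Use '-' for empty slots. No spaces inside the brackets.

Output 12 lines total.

F [1,-,-]
H [1,-,-]
H [1,-,-]
H [1,-,-]
F [1,3,-]
H [1,3,-]
F [1,3,2]
H [1,3,2]
H [1,3,2]
H [1,3,2]
H [1,3,2]
H [1,3,2]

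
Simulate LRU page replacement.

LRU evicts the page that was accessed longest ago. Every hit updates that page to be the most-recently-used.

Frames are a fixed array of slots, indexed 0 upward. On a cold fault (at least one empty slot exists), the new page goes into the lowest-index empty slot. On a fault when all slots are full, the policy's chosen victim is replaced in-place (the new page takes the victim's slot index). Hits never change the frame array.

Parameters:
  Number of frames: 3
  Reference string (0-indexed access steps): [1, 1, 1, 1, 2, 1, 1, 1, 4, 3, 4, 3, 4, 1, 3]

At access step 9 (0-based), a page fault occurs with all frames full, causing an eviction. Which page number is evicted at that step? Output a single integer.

Answer: 2

Derivation:
Step 0: ref 1 -> FAULT, frames=[1,-,-]
Step 1: ref 1 -> HIT, frames=[1,-,-]
Step 2: ref 1 -> HIT, frames=[1,-,-]
Step 3: ref 1 -> HIT, frames=[1,-,-]
Step 4: ref 2 -> FAULT, frames=[1,2,-]
Step 5: ref 1 -> HIT, frames=[1,2,-]
Step 6: ref 1 -> HIT, frames=[1,2,-]
Step 7: ref 1 -> HIT, frames=[1,2,-]
Step 8: ref 4 -> FAULT, frames=[1,2,4]
Step 9: ref 3 -> FAULT, evict 2, frames=[1,3,4]
At step 9: evicted page 2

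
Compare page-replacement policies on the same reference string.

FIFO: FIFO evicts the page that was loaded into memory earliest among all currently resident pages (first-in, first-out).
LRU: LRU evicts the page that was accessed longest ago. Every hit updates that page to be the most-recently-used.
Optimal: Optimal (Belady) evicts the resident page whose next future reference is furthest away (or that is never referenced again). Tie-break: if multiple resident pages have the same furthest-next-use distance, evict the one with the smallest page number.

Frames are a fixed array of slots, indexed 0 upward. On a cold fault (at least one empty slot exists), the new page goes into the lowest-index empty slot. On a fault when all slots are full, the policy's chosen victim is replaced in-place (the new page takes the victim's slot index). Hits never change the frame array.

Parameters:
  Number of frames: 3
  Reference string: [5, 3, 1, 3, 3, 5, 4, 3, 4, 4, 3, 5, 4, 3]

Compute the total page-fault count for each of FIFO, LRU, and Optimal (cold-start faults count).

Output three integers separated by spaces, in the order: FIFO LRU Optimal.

Answer: 6 4 4

Derivation:
--- FIFO ---
  step 0: ref 5 -> FAULT, frames=[5,-,-] (faults so far: 1)
  step 1: ref 3 -> FAULT, frames=[5,3,-] (faults so far: 2)
  step 2: ref 1 -> FAULT, frames=[5,3,1] (faults so far: 3)
  step 3: ref 3 -> HIT, frames=[5,3,1] (faults so far: 3)
  step 4: ref 3 -> HIT, frames=[5,3,1] (faults so far: 3)
  step 5: ref 5 -> HIT, frames=[5,3,1] (faults so far: 3)
  step 6: ref 4 -> FAULT, evict 5, frames=[4,3,1] (faults so far: 4)
  step 7: ref 3 -> HIT, frames=[4,3,1] (faults so far: 4)
  step 8: ref 4 -> HIT, frames=[4,3,1] (faults so far: 4)
  step 9: ref 4 -> HIT, frames=[4,3,1] (faults so far: 4)
  step 10: ref 3 -> HIT, frames=[4,3,1] (faults so far: 4)
  step 11: ref 5 -> FAULT, evict 3, frames=[4,5,1] (faults so far: 5)
  step 12: ref 4 -> HIT, frames=[4,5,1] (faults so far: 5)
  step 13: ref 3 -> FAULT, evict 1, frames=[4,5,3] (faults so far: 6)
  FIFO total faults: 6
--- LRU ---
  step 0: ref 5 -> FAULT, frames=[5,-,-] (faults so far: 1)
  step 1: ref 3 -> FAULT, frames=[5,3,-] (faults so far: 2)
  step 2: ref 1 -> FAULT, frames=[5,3,1] (faults so far: 3)
  step 3: ref 3 -> HIT, frames=[5,3,1] (faults so far: 3)
  step 4: ref 3 -> HIT, frames=[5,3,1] (faults so far: 3)
  step 5: ref 5 -> HIT, frames=[5,3,1] (faults so far: 3)
  step 6: ref 4 -> FAULT, evict 1, frames=[5,3,4] (faults so far: 4)
  step 7: ref 3 -> HIT, frames=[5,3,4] (faults so far: 4)
  step 8: ref 4 -> HIT, frames=[5,3,4] (faults so far: 4)
  step 9: ref 4 -> HIT, frames=[5,3,4] (faults so far: 4)
  step 10: ref 3 -> HIT, frames=[5,3,4] (faults so far: 4)
  step 11: ref 5 -> HIT, frames=[5,3,4] (faults so far: 4)
  step 12: ref 4 -> HIT, frames=[5,3,4] (faults so far: 4)
  step 13: ref 3 -> HIT, frames=[5,3,4] (faults so far: 4)
  LRU total faults: 4
--- Optimal ---
  step 0: ref 5 -> FAULT, frames=[5,-,-] (faults so far: 1)
  step 1: ref 3 -> FAULT, frames=[5,3,-] (faults so far: 2)
  step 2: ref 1 -> FAULT, frames=[5,3,1] (faults so far: 3)
  step 3: ref 3 -> HIT, frames=[5,3,1] (faults so far: 3)
  step 4: ref 3 -> HIT, frames=[5,3,1] (faults so far: 3)
  step 5: ref 5 -> HIT, frames=[5,3,1] (faults so far: 3)
  step 6: ref 4 -> FAULT, evict 1, frames=[5,3,4] (faults so far: 4)
  step 7: ref 3 -> HIT, frames=[5,3,4] (faults so far: 4)
  step 8: ref 4 -> HIT, frames=[5,3,4] (faults so far: 4)
  step 9: ref 4 -> HIT, frames=[5,3,4] (faults so far: 4)
  step 10: ref 3 -> HIT, frames=[5,3,4] (faults so far: 4)
  step 11: ref 5 -> HIT, frames=[5,3,4] (faults so far: 4)
  step 12: ref 4 -> HIT, frames=[5,3,4] (faults so far: 4)
  step 13: ref 3 -> HIT, frames=[5,3,4] (faults so far: 4)
  Optimal total faults: 4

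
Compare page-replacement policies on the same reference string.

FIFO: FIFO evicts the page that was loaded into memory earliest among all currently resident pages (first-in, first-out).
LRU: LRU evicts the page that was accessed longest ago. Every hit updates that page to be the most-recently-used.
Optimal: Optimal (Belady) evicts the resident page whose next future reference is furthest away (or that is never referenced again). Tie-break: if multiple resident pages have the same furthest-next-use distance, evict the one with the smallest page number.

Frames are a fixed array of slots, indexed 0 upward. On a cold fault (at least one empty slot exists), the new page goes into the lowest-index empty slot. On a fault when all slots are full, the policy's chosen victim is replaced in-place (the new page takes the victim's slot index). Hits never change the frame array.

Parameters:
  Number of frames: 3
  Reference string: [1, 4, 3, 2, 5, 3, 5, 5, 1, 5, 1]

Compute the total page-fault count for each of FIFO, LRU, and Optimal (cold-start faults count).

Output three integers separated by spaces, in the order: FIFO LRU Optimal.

Answer: 6 6 5

Derivation:
--- FIFO ---
  step 0: ref 1 -> FAULT, frames=[1,-,-] (faults so far: 1)
  step 1: ref 4 -> FAULT, frames=[1,4,-] (faults so far: 2)
  step 2: ref 3 -> FAULT, frames=[1,4,3] (faults so far: 3)
  step 3: ref 2 -> FAULT, evict 1, frames=[2,4,3] (faults so far: 4)
  step 4: ref 5 -> FAULT, evict 4, frames=[2,5,3] (faults so far: 5)
  step 5: ref 3 -> HIT, frames=[2,5,3] (faults so far: 5)
  step 6: ref 5 -> HIT, frames=[2,5,3] (faults so far: 5)
  step 7: ref 5 -> HIT, frames=[2,5,3] (faults so far: 5)
  step 8: ref 1 -> FAULT, evict 3, frames=[2,5,1] (faults so far: 6)
  step 9: ref 5 -> HIT, frames=[2,5,1] (faults so far: 6)
  step 10: ref 1 -> HIT, frames=[2,5,1] (faults so far: 6)
  FIFO total faults: 6
--- LRU ---
  step 0: ref 1 -> FAULT, frames=[1,-,-] (faults so far: 1)
  step 1: ref 4 -> FAULT, frames=[1,4,-] (faults so far: 2)
  step 2: ref 3 -> FAULT, frames=[1,4,3] (faults so far: 3)
  step 3: ref 2 -> FAULT, evict 1, frames=[2,4,3] (faults so far: 4)
  step 4: ref 5 -> FAULT, evict 4, frames=[2,5,3] (faults so far: 5)
  step 5: ref 3 -> HIT, frames=[2,5,3] (faults so far: 5)
  step 6: ref 5 -> HIT, frames=[2,5,3] (faults so far: 5)
  step 7: ref 5 -> HIT, frames=[2,5,3] (faults so far: 5)
  step 8: ref 1 -> FAULT, evict 2, frames=[1,5,3] (faults so far: 6)
  step 9: ref 5 -> HIT, frames=[1,5,3] (faults so far: 6)
  step 10: ref 1 -> HIT, frames=[1,5,3] (faults so far: 6)
  LRU total faults: 6
--- Optimal ---
  step 0: ref 1 -> FAULT, frames=[1,-,-] (faults so far: 1)
  step 1: ref 4 -> FAULT, frames=[1,4,-] (faults so far: 2)
  step 2: ref 3 -> FAULT, frames=[1,4,3] (faults so far: 3)
  step 3: ref 2 -> FAULT, evict 4, frames=[1,2,3] (faults so far: 4)
  step 4: ref 5 -> FAULT, evict 2, frames=[1,5,3] (faults so far: 5)
  step 5: ref 3 -> HIT, frames=[1,5,3] (faults so far: 5)
  step 6: ref 5 -> HIT, frames=[1,5,3] (faults so far: 5)
  step 7: ref 5 -> HIT, frames=[1,5,3] (faults so far: 5)
  step 8: ref 1 -> HIT, frames=[1,5,3] (faults so far: 5)
  step 9: ref 5 -> HIT, frames=[1,5,3] (faults so far: 5)
  step 10: ref 1 -> HIT, frames=[1,5,3] (faults so far: 5)
  Optimal total faults: 5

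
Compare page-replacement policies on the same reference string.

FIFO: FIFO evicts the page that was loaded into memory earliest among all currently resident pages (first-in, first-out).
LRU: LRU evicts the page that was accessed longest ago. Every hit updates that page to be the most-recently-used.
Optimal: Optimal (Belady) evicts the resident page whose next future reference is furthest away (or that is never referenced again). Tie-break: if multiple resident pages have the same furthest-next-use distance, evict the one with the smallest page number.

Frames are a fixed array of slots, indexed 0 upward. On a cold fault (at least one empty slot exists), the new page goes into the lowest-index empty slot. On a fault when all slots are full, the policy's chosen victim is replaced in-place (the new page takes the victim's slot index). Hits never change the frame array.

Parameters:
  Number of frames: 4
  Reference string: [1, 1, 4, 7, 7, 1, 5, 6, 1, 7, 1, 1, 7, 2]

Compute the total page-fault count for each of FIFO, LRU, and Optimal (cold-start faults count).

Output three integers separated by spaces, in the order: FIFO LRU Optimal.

Answer: 7 6 6

Derivation:
--- FIFO ---
  step 0: ref 1 -> FAULT, frames=[1,-,-,-] (faults so far: 1)
  step 1: ref 1 -> HIT, frames=[1,-,-,-] (faults so far: 1)
  step 2: ref 4 -> FAULT, frames=[1,4,-,-] (faults so far: 2)
  step 3: ref 7 -> FAULT, frames=[1,4,7,-] (faults so far: 3)
  step 4: ref 7 -> HIT, frames=[1,4,7,-] (faults so far: 3)
  step 5: ref 1 -> HIT, frames=[1,4,7,-] (faults so far: 3)
  step 6: ref 5 -> FAULT, frames=[1,4,7,5] (faults so far: 4)
  step 7: ref 6 -> FAULT, evict 1, frames=[6,4,7,5] (faults so far: 5)
  step 8: ref 1 -> FAULT, evict 4, frames=[6,1,7,5] (faults so far: 6)
  step 9: ref 7 -> HIT, frames=[6,1,7,5] (faults so far: 6)
  step 10: ref 1 -> HIT, frames=[6,1,7,5] (faults so far: 6)
  step 11: ref 1 -> HIT, frames=[6,1,7,5] (faults so far: 6)
  step 12: ref 7 -> HIT, frames=[6,1,7,5] (faults so far: 6)
  step 13: ref 2 -> FAULT, evict 7, frames=[6,1,2,5] (faults so far: 7)
  FIFO total faults: 7
--- LRU ---
  step 0: ref 1 -> FAULT, frames=[1,-,-,-] (faults so far: 1)
  step 1: ref 1 -> HIT, frames=[1,-,-,-] (faults so far: 1)
  step 2: ref 4 -> FAULT, frames=[1,4,-,-] (faults so far: 2)
  step 3: ref 7 -> FAULT, frames=[1,4,7,-] (faults so far: 3)
  step 4: ref 7 -> HIT, frames=[1,4,7,-] (faults so far: 3)
  step 5: ref 1 -> HIT, frames=[1,4,7,-] (faults so far: 3)
  step 6: ref 5 -> FAULT, frames=[1,4,7,5] (faults so far: 4)
  step 7: ref 6 -> FAULT, evict 4, frames=[1,6,7,5] (faults so far: 5)
  step 8: ref 1 -> HIT, frames=[1,6,7,5] (faults so far: 5)
  step 9: ref 7 -> HIT, frames=[1,6,7,5] (faults so far: 5)
  step 10: ref 1 -> HIT, frames=[1,6,7,5] (faults so far: 5)
  step 11: ref 1 -> HIT, frames=[1,6,7,5] (faults so far: 5)
  step 12: ref 7 -> HIT, frames=[1,6,7,5] (faults so far: 5)
  step 13: ref 2 -> FAULT, evict 5, frames=[1,6,7,2] (faults so far: 6)
  LRU total faults: 6
--- Optimal ---
  step 0: ref 1 -> FAULT, frames=[1,-,-,-] (faults so far: 1)
  step 1: ref 1 -> HIT, frames=[1,-,-,-] (faults so far: 1)
  step 2: ref 4 -> FAULT, frames=[1,4,-,-] (faults so far: 2)
  step 3: ref 7 -> FAULT, frames=[1,4,7,-] (faults so far: 3)
  step 4: ref 7 -> HIT, frames=[1,4,7,-] (faults so far: 3)
  step 5: ref 1 -> HIT, frames=[1,4,7,-] (faults so far: 3)
  step 6: ref 5 -> FAULT, frames=[1,4,7,5] (faults so far: 4)
  step 7: ref 6 -> FAULT, evict 4, frames=[1,6,7,5] (faults so far: 5)
  step 8: ref 1 -> HIT, frames=[1,6,7,5] (faults so far: 5)
  step 9: ref 7 -> HIT, frames=[1,6,7,5] (faults so far: 5)
  step 10: ref 1 -> HIT, frames=[1,6,7,5] (faults so far: 5)
  step 11: ref 1 -> HIT, frames=[1,6,7,5] (faults so far: 5)
  step 12: ref 7 -> HIT, frames=[1,6,7,5] (faults so far: 5)
  step 13: ref 2 -> FAULT, evict 1, frames=[2,6,7,5] (faults so far: 6)
  Optimal total faults: 6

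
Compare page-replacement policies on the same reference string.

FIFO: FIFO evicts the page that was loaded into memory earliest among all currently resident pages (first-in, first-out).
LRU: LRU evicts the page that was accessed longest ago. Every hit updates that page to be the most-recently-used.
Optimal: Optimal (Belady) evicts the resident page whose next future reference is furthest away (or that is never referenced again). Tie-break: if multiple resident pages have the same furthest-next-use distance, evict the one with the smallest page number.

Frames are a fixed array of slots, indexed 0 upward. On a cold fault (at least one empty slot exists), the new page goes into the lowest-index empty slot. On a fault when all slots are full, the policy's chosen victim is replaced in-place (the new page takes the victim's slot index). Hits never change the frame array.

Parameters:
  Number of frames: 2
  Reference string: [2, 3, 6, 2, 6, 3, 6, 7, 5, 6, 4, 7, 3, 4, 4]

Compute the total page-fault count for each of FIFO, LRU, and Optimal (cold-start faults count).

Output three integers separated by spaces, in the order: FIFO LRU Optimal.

Answer: 13 12 9

Derivation:
--- FIFO ---
  step 0: ref 2 -> FAULT, frames=[2,-] (faults so far: 1)
  step 1: ref 3 -> FAULT, frames=[2,3] (faults so far: 2)
  step 2: ref 6 -> FAULT, evict 2, frames=[6,3] (faults so far: 3)
  step 3: ref 2 -> FAULT, evict 3, frames=[6,2] (faults so far: 4)
  step 4: ref 6 -> HIT, frames=[6,2] (faults so far: 4)
  step 5: ref 3 -> FAULT, evict 6, frames=[3,2] (faults so far: 5)
  step 6: ref 6 -> FAULT, evict 2, frames=[3,6] (faults so far: 6)
  step 7: ref 7 -> FAULT, evict 3, frames=[7,6] (faults so far: 7)
  step 8: ref 5 -> FAULT, evict 6, frames=[7,5] (faults so far: 8)
  step 9: ref 6 -> FAULT, evict 7, frames=[6,5] (faults so far: 9)
  step 10: ref 4 -> FAULT, evict 5, frames=[6,4] (faults so far: 10)
  step 11: ref 7 -> FAULT, evict 6, frames=[7,4] (faults so far: 11)
  step 12: ref 3 -> FAULT, evict 4, frames=[7,3] (faults so far: 12)
  step 13: ref 4 -> FAULT, evict 7, frames=[4,3] (faults so far: 13)
  step 14: ref 4 -> HIT, frames=[4,3] (faults so far: 13)
  FIFO total faults: 13
--- LRU ---
  step 0: ref 2 -> FAULT, frames=[2,-] (faults so far: 1)
  step 1: ref 3 -> FAULT, frames=[2,3] (faults so far: 2)
  step 2: ref 6 -> FAULT, evict 2, frames=[6,3] (faults so far: 3)
  step 3: ref 2 -> FAULT, evict 3, frames=[6,2] (faults so far: 4)
  step 4: ref 6 -> HIT, frames=[6,2] (faults so far: 4)
  step 5: ref 3 -> FAULT, evict 2, frames=[6,3] (faults so far: 5)
  step 6: ref 6 -> HIT, frames=[6,3] (faults so far: 5)
  step 7: ref 7 -> FAULT, evict 3, frames=[6,7] (faults so far: 6)
  step 8: ref 5 -> FAULT, evict 6, frames=[5,7] (faults so far: 7)
  step 9: ref 6 -> FAULT, evict 7, frames=[5,6] (faults so far: 8)
  step 10: ref 4 -> FAULT, evict 5, frames=[4,6] (faults so far: 9)
  step 11: ref 7 -> FAULT, evict 6, frames=[4,7] (faults so far: 10)
  step 12: ref 3 -> FAULT, evict 4, frames=[3,7] (faults so far: 11)
  step 13: ref 4 -> FAULT, evict 7, frames=[3,4] (faults so far: 12)
  step 14: ref 4 -> HIT, frames=[3,4] (faults so far: 12)
  LRU total faults: 12
--- Optimal ---
  step 0: ref 2 -> FAULT, frames=[2,-] (faults so far: 1)
  step 1: ref 3 -> FAULT, frames=[2,3] (faults so far: 2)
  step 2: ref 6 -> FAULT, evict 3, frames=[2,6] (faults so far: 3)
  step 3: ref 2 -> HIT, frames=[2,6] (faults so far: 3)
  step 4: ref 6 -> HIT, frames=[2,6] (faults so far: 3)
  step 5: ref 3 -> FAULT, evict 2, frames=[3,6] (faults so far: 4)
  step 6: ref 6 -> HIT, frames=[3,6] (faults so far: 4)
  step 7: ref 7 -> FAULT, evict 3, frames=[7,6] (faults so far: 5)
  step 8: ref 5 -> FAULT, evict 7, frames=[5,6] (faults so far: 6)
  step 9: ref 6 -> HIT, frames=[5,6] (faults so far: 6)
  step 10: ref 4 -> FAULT, evict 5, frames=[4,6] (faults so far: 7)
  step 11: ref 7 -> FAULT, evict 6, frames=[4,7] (faults so far: 8)
  step 12: ref 3 -> FAULT, evict 7, frames=[4,3] (faults so far: 9)
  step 13: ref 4 -> HIT, frames=[4,3] (faults so far: 9)
  step 14: ref 4 -> HIT, frames=[4,3] (faults so far: 9)
  Optimal total faults: 9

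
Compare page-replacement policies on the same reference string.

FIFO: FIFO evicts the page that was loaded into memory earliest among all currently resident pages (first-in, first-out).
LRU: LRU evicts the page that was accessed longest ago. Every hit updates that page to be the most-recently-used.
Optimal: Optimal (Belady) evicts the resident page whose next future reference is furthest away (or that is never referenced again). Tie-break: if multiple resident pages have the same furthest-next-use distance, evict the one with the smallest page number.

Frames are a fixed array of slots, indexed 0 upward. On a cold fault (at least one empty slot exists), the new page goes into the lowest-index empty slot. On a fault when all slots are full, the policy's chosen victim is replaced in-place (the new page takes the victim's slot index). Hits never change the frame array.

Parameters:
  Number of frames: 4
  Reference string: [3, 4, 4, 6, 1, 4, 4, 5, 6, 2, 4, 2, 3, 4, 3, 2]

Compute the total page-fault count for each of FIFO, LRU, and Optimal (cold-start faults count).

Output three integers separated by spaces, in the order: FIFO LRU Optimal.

Answer: 8 7 6

Derivation:
--- FIFO ---
  step 0: ref 3 -> FAULT, frames=[3,-,-,-] (faults so far: 1)
  step 1: ref 4 -> FAULT, frames=[3,4,-,-] (faults so far: 2)
  step 2: ref 4 -> HIT, frames=[3,4,-,-] (faults so far: 2)
  step 3: ref 6 -> FAULT, frames=[3,4,6,-] (faults so far: 3)
  step 4: ref 1 -> FAULT, frames=[3,4,6,1] (faults so far: 4)
  step 5: ref 4 -> HIT, frames=[3,4,6,1] (faults so far: 4)
  step 6: ref 4 -> HIT, frames=[3,4,6,1] (faults so far: 4)
  step 7: ref 5 -> FAULT, evict 3, frames=[5,4,6,1] (faults so far: 5)
  step 8: ref 6 -> HIT, frames=[5,4,6,1] (faults so far: 5)
  step 9: ref 2 -> FAULT, evict 4, frames=[5,2,6,1] (faults so far: 6)
  step 10: ref 4 -> FAULT, evict 6, frames=[5,2,4,1] (faults so far: 7)
  step 11: ref 2 -> HIT, frames=[5,2,4,1] (faults so far: 7)
  step 12: ref 3 -> FAULT, evict 1, frames=[5,2,4,3] (faults so far: 8)
  step 13: ref 4 -> HIT, frames=[5,2,4,3] (faults so far: 8)
  step 14: ref 3 -> HIT, frames=[5,2,4,3] (faults so far: 8)
  step 15: ref 2 -> HIT, frames=[5,2,4,3] (faults so far: 8)
  FIFO total faults: 8
--- LRU ---
  step 0: ref 3 -> FAULT, frames=[3,-,-,-] (faults so far: 1)
  step 1: ref 4 -> FAULT, frames=[3,4,-,-] (faults so far: 2)
  step 2: ref 4 -> HIT, frames=[3,4,-,-] (faults so far: 2)
  step 3: ref 6 -> FAULT, frames=[3,4,6,-] (faults so far: 3)
  step 4: ref 1 -> FAULT, frames=[3,4,6,1] (faults so far: 4)
  step 5: ref 4 -> HIT, frames=[3,4,6,1] (faults so far: 4)
  step 6: ref 4 -> HIT, frames=[3,4,6,1] (faults so far: 4)
  step 7: ref 5 -> FAULT, evict 3, frames=[5,4,6,1] (faults so far: 5)
  step 8: ref 6 -> HIT, frames=[5,4,6,1] (faults so far: 5)
  step 9: ref 2 -> FAULT, evict 1, frames=[5,4,6,2] (faults so far: 6)
  step 10: ref 4 -> HIT, frames=[5,4,6,2] (faults so far: 6)
  step 11: ref 2 -> HIT, frames=[5,4,6,2] (faults so far: 6)
  step 12: ref 3 -> FAULT, evict 5, frames=[3,4,6,2] (faults so far: 7)
  step 13: ref 4 -> HIT, frames=[3,4,6,2] (faults so far: 7)
  step 14: ref 3 -> HIT, frames=[3,4,6,2] (faults so far: 7)
  step 15: ref 2 -> HIT, frames=[3,4,6,2] (faults so far: 7)
  LRU total faults: 7
--- Optimal ---
  step 0: ref 3 -> FAULT, frames=[3,-,-,-] (faults so far: 1)
  step 1: ref 4 -> FAULT, frames=[3,4,-,-] (faults so far: 2)
  step 2: ref 4 -> HIT, frames=[3,4,-,-] (faults so far: 2)
  step 3: ref 6 -> FAULT, frames=[3,4,6,-] (faults so far: 3)
  step 4: ref 1 -> FAULT, frames=[3,4,6,1] (faults so far: 4)
  step 5: ref 4 -> HIT, frames=[3,4,6,1] (faults so far: 4)
  step 6: ref 4 -> HIT, frames=[3,4,6,1] (faults so far: 4)
  step 7: ref 5 -> FAULT, evict 1, frames=[3,4,6,5] (faults so far: 5)
  step 8: ref 6 -> HIT, frames=[3,4,6,5] (faults so far: 5)
  step 9: ref 2 -> FAULT, evict 5, frames=[3,4,6,2] (faults so far: 6)
  step 10: ref 4 -> HIT, frames=[3,4,6,2] (faults so far: 6)
  step 11: ref 2 -> HIT, frames=[3,4,6,2] (faults so far: 6)
  step 12: ref 3 -> HIT, frames=[3,4,6,2] (faults so far: 6)
  step 13: ref 4 -> HIT, frames=[3,4,6,2] (faults so far: 6)
  step 14: ref 3 -> HIT, frames=[3,4,6,2] (faults so far: 6)
  step 15: ref 2 -> HIT, frames=[3,4,6,2] (faults so far: 6)
  Optimal total faults: 6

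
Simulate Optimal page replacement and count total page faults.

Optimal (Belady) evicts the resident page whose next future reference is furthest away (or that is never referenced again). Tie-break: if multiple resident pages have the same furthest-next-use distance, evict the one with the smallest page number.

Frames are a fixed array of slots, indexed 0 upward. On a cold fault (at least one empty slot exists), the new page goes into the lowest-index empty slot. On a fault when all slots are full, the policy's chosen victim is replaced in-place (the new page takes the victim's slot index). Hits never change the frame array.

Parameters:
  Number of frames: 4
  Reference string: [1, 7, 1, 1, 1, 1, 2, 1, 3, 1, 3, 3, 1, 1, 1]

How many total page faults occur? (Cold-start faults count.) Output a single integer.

Step 0: ref 1 → FAULT, frames=[1,-,-,-]
Step 1: ref 7 → FAULT, frames=[1,7,-,-]
Step 2: ref 1 → HIT, frames=[1,7,-,-]
Step 3: ref 1 → HIT, frames=[1,7,-,-]
Step 4: ref 1 → HIT, frames=[1,7,-,-]
Step 5: ref 1 → HIT, frames=[1,7,-,-]
Step 6: ref 2 → FAULT, frames=[1,7,2,-]
Step 7: ref 1 → HIT, frames=[1,7,2,-]
Step 8: ref 3 → FAULT, frames=[1,7,2,3]
Step 9: ref 1 → HIT, frames=[1,7,2,3]
Step 10: ref 3 → HIT, frames=[1,7,2,3]
Step 11: ref 3 → HIT, frames=[1,7,2,3]
Step 12: ref 1 → HIT, frames=[1,7,2,3]
Step 13: ref 1 → HIT, frames=[1,7,2,3]
Step 14: ref 1 → HIT, frames=[1,7,2,3]
Total faults: 4

Answer: 4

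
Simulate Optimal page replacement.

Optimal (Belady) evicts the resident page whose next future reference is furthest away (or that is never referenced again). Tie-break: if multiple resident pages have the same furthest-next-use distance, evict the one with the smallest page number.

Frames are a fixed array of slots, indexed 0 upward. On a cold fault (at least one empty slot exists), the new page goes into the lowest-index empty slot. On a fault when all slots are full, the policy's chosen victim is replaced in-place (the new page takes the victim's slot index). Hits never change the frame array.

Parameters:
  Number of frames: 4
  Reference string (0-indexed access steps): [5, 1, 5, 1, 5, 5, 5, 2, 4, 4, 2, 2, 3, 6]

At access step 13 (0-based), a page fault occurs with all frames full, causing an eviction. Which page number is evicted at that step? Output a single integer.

Answer: 2

Derivation:
Step 0: ref 5 -> FAULT, frames=[5,-,-,-]
Step 1: ref 1 -> FAULT, frames=[5,1,-,-]
Step 2: ref 5 -> HIT, frames=[5,1,-,-]
Step 3: ref 1 -> HIT, frames=[5,1,-,-]
Step 4: ref 5 -> HIT, frames=[5,1,-,-]
Step 5: ref 5 -> HIT, frames=[5,1,-,-]
Step 6: ref 5 -> HIT, frames=[5,1,-,-]
Step 7: ref 2 -> FAULT, frames=[5,1,2,-]
Step 8: ref 4 -> FAULT, frames=[5,1,2,4]
Step 9: ref 4 -> HIT, frames=[5,1,2,4]
Step 10: ref 2 -> HIT, frames=[5,1,2,4]
Step 11: ref 2 -> HIT, frames=[5,1,2,4]
Step 12: ref 3 -> FAULT, evict 1, frames=[5,3,2,4]
Step 13: ref 6 -> FAULT, evict 2, frames=[5,3,6,4]
At step 13: evicted page 2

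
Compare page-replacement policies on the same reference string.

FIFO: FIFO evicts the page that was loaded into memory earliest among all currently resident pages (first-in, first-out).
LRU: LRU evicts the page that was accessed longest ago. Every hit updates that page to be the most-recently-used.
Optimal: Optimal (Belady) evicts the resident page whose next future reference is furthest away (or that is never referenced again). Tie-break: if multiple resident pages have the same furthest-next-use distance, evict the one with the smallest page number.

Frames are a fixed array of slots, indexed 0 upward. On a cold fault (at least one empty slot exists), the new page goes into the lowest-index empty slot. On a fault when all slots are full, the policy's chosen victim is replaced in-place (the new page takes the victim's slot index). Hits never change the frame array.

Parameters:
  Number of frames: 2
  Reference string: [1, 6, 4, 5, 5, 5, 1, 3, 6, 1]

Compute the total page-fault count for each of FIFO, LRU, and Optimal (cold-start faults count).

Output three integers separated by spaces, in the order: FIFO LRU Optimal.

--- FIFO ---
  step 0: ref 1 -> FAULT, frames=[1,-] (faults so far: 1)
  step 1: ref 6 -> FAULT, frames=[1,6] (faults so far: 2)
  step 2: ref 4 -> FAULT, evict 1, frames=[4,6] (faults so far: 3)
  step 3: ref 5 -> FAULT, evict 6, frames=[4,5] (faults so far: 4)
  step 4: ref 5 -> HIT, frames=[4,5] (faults so far: 4)
  step 5: ref 5 -> HIT, frames=[4,5] (faults so far: 4)
  step 6: ref 1 -> FAULT, evict 4, frames=[1,5] (faults so far: 5)
  step 7: ref 3 -> FAULT, evict 5, frames=[1,3] (faults so far: 6)
  step 8: ref 6 -> FAULT, evict 1, frames=[6,3] (faults so far: 7)
  step 9: ref 1 -> FAULT, evict 3, frames=[6,1] (faults so far: 8)
  FIFO total faults: 8
--- LRU ---
  step 0: ref 1 -> FAULT, frames=[1,-] (faults so far: 1)
  step 1: ref 6 -> FAULT, frames=[1,6] (faults so far: 2)
  step 2: ref 4 -> FAULT, evict 1, frames=[4,6] (faults so far: 3)
  step 3: ref 5 -> FAULT, evict 6, frames=[4,5] (faults so far: 4)
  step 4: ref 5 -> HIT, frames=[4,5] (faults so far: 4)
  step 5: ref 5 -> HIT, frames=[4,5] (faults so far: 4)
  step 6: ref 1 -> FAULT, evict 4, frames=[1,5] (faults so far: 5)
  step 7: ref 3 -> FAULT, evict 5, frames=[1,3] (faults so far: 6)
  step 8: ref 6 -> FAULT, evict 1, frames=[6,3] (faults so far: 7)
  step 9: ref 1 -> FAULT, evict 3, frames=[6,1] (faults so far: 8)
  LRU total faults: 8
--- Optimal ---
  step 0: ref 1 -> FAULT, frames=[1,-] (faults so far: 1)
  step 1: ref 6 -> FAULT, frames=[1,6] (faults so far: 2)
  step 2: ref 4 -> FAULT, evict 6, frames=[1,4] (faults so far: 3)
  step 3: ref 5 -> FAULT, evict 4, frames=[1,5] (faults so far: 4)
  step 4: ref 5 -> HIT, frames=[1,5] (faults so far: 4)
  step 5: ref 5 -> HIT, frames=[1,5] (faults so far: 4)
  step 6: ref 1 -> HIT, frames=[1,5] (faults so far: 4)
  step 7: ref 3 -> FAULT, evict 5, frames=[1,3] (faults so far: 5)
  step 8: ref 6 -> FAULT, evict 3, frames=[1,6] (faults so far: 6)
  step 9: ref 1 -> HIT, frames=[1,6] (faults so far: 6)
  Optimal total faults: 6

Answer: 8 8 6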